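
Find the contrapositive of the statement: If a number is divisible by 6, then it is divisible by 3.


Original: If a number is divisible by 6, then it is divisible by 3
Contrapositive: If ¬Q, then ¬P
Negate Q: not (it is divisible by 3)
Negate P: not (a number is divisible by 6)

If not (it is divisible by 3), then not (a number is divisible by 6).


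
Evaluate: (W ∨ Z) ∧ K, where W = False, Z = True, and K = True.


W = False, Z = True, K = True
Step 1: W ∨ Z = False OR True = True
Step 2: True ∧ K = True AND True = True
OR is true when at least one operand is true; AND requires both.

True


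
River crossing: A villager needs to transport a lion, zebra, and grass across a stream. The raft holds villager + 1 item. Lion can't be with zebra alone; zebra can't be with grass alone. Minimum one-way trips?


1. villager+zebra → 2. villager ← 3. villager+lion → 4. villager+zebra ← 5. villager+grass → 6. villager ← 7. villager+zebra →
Minimum trips = 7

7


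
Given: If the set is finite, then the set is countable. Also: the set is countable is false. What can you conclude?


Modus tollens: P → Q, ¬Q ⊢ ¬P
P: the set is finite
Q: the set is countable
We have P → Q and Q is false.
By modus tollens, P must be false.

It is not the case that the set is finite


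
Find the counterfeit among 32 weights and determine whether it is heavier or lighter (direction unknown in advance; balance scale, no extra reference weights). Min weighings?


Let n = 32. 64 possibilities (n weights × lighter/heavier); each weighing has 3 outcomes.
Bound for k weighings: say the first weighing puts j weights on each pan. If it tips, the 2j weighed weights remain suspects (each with a known direction) and k-1 weighings give 3^(k-1) outcomes; 3^(k-1) is odd, so 2j ≤ 3^(k-1) - 1. If it balances, the n - 2j unweighed weights remain with direction unknown: 2(n - 2j) ≤ 3^(k-1) - 1 by the same parity argument. Adding, n ≤ (3^(k-1) - 1) + (3^(k-1) - 1)/2 = (3^k - 3)/2, and the classical three-group strategy achieves this (3 weights in 2 weighings, 12 in 3, 39 in 4, 120 in 5).
So we need the smallest k with (3^k - 3)/2 ≥ 32.
k = 3: (3^3 - 3)/2 = 12 < 32 ✗
k = 4: (3^4 - 3)/2 = 39 ≥ 32 ✓

4


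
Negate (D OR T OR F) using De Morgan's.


De Morgan's law: ¬(P ∨ Q ∨ R) ≡ ¬P ∧ ¬Q ∧ ¬R
¬(D ∨ T ∨ F) = ¬D ∧ ¬T ∧ ¬F

¬D ∧ ¬T ∧ ¬F


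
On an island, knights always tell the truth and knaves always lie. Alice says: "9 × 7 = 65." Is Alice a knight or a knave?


Statement: "9 × 7 = 65."
Actual: 9 × 7 = 63
Claimed: 65
Statement is FALSE → Alice lies → Knave

Knave


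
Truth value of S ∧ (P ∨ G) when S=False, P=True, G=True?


S = False, P = True, G = True
Expression: S ∧ (P ∨ G)
Step 1: P ∨ G = True OR True = True
Step 2: S ∧ (True) = False AND True = False

False


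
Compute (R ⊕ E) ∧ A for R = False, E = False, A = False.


R = False, E = False, A = False
Step 1: R ⊕ E = False XOR False = False
Step 2: False ∧ A = False AND False = False
XOR true when exactly one of R,E is true; then AND with A.

False


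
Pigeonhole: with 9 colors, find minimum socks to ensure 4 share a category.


Pigeonhole: to guarantee k in one of n categories, need (k-1)×n + 1.
k = 4, n = 9
Minimum = (4-1) × 9 + 1 = 3 × 9 + 1

28


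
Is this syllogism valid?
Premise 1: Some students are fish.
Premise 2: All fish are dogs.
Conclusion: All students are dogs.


Premise 1: Some students are fish.
Premise 2: All fish are dogs.
Conclusion: All students are dogs.
Fallacy: illicit minor. The minor term (students) is distributed in the conclusion ('All students ...') but undistributed in its premise ('Some students are fish' doesn't cover all students).
Only 'Some students are dogs' follows, not 'All'.

Invalid


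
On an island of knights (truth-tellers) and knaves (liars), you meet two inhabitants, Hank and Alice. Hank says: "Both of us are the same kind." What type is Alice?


Hank says: "Both of us are the same kind."
Case 1: Hank is a Knight (truth-teller)
  Statement is true → they ARE the same → Alice is also a Knight
Case 2: Hank is a Knave (liar)
  Statement is false → they are NOT the same → Alice is a Knight
In both cases, Alice is a Knight.

Knight


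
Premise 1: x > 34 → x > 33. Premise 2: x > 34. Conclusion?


Modus ponens: P → Q, P ⊢ Q
P: x > 34
Q: x > 33
We have P → Q and P is true.
By modus ponens, Q must be true.

x > 33


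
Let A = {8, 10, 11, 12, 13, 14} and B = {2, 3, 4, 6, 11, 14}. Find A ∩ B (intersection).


A = {8, 10, 11, 12, 13, 14}
B = {2, 3, 4, 6, 11, 14}
Operation: intersection
Elements in both: 11, 14

{11, 14}


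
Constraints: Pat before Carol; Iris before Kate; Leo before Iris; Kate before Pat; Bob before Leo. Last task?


Constraints: Pat before Carol; Iris before Kate; Leo before Iris; Kate before Pat; Bob before Leo
The last task can have nothing scheduled after it, so it must never appear on the left of a 'before'.
Tasks appearing before some other task: Pat, Iris, Leo, Kate, Bob.
The only task not in that list is Carol → it is last.

Carol


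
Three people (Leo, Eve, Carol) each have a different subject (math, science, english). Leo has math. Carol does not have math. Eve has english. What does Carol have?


From clues:
  Leo → math
  Eve → english
By elimination, Carol gets the remaining.

science


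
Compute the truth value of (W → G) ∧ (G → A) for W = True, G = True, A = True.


W = True, G = True, A = True
Step 1: W → G is false only when W=True and G=False. Result: True
Step 2: G → A is false only when G=True and A=False. Result: True
Step 3: True ∧ True = True

True


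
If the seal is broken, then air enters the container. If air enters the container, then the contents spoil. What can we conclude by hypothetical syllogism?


Hypothetical syllogism: P → Q, Q → R ⊢ P → R
Premise 1: the seal is broken → air enters the container
Premise 2: air enters the container → the contents spoil
Chain the implications: the middle term (air enters the container) links the two.
Conclusion: If the seal is broken, then the contents spoil.

If the seal is broken, then the contents spoil.


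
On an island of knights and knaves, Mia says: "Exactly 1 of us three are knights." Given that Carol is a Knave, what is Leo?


Mia claims exactly 1 knights among Mia, Carol, Leo.
Given: Carol is a Knave.

Case 1: Mia is a Knight (tells truth)
  Then exactly 1 of the three are knights.
  Counting Mia, Carol: 1 knight(s) so far. Need 0 more → Leo = Knave.
Case 2: Mia is a Knave (lies)
  Then the count is NOT 1.
  If Leo = Knight, count = 1 = 1 → claim would be true, contradicts lie.
  If Leo = Knave, count = 0 ≠ 1 → lie confirmed ✓

Leo is a Knave.

Knave


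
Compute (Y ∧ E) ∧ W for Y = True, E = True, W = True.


Y = True, E = True, W = True
Step 1: Y ∧ E = True AND True = True
Step 2: True ∧ W = True AND True = True
AND is true only when ALL operands are true.

True


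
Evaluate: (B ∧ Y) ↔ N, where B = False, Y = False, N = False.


B = False, Y = False, N = False
Step 1: B ∧ Y = False AND False = False
Step 2: (False) ↔ N: true when both sides have same truth value.
Result: False ↔ False = True

True


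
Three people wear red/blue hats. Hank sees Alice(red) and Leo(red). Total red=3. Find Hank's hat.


Total red = 3, seen red = 2
Own red = 3 - 2 = 1
Hank's hat is red.

red


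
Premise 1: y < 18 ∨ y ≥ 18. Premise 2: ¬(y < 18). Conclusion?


Disjunctive syllogism: P ∨ Q, ¬P ⊢ Q
Disjunction: y < 18 ∨ y ≥ 18
We know it is not the case that y < 18.
By disjunctive syllogism, the other disjunct must be true.

y ≥ 18


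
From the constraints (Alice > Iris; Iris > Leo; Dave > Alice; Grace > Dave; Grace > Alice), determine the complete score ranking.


Constraints: Alice > Iris; Iris > Leo; Dave > Alice; Grace > Dave; Grace > Alice
Method: at each step, the next-highest is the one remaining person who never appears on the smaller side of a constraint between remaining people.
  Step 1: remaining {Alice, Iris, Dave, Leo, Grace}; on the smaller side: {Alice, Iris, Dave, Leo} → Grace is next (Grace > Dave; Grace > Alice).
  Step 2: remaining {Alice, Iris, Dave, Leo}; on the smaller side: {Alice, Iris, Leo} → Dave is next (Dave > Alice).
  Step 3: remaining {Alice, Iris, Leo}; on the smaller side: {Iris, Leo} → Alice is next (Alice > Iris).
  Step 4: remaining {Iris, Leo}; on the smaller side: {Leo} → Iris is next (Iris > Leo).
  Step 5: only Leo remains → lowest.
Final ranking (highest to lowest):

Grace > Dave > Alice > Iris > Leo


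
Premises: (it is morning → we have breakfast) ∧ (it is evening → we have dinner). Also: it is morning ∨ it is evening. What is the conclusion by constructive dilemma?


Constructive dilemma: (P → Q) ∧ (R → S), P ∨ R ⊢ Q ∨ S
Premise 1: it is morning → we have breakfast
Premise 2: it is evening → we have dinner
Premise 3: it is morning ∨ it is evening
Case 1: Assuming it is morning, then by Premise 1, we have breakfast.
Case 2: Assuming it is evening, then by Premise 2, we have dinner.
Since one of it is morning or it is evening must hold, we get we have breakfast or we have dinner.

We have breakfast or we have dinner.


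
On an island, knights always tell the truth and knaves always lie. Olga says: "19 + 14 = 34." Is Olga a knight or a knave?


Statement: "19 + 14 = 34."
Actual: 19 + 14 = 33
Claimed: 34
Statement is FALSE → Olga lies → Knave

Knave


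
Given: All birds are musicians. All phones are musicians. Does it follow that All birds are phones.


Premise 1: All birds are musicians.
Premise 2: All phones are musicians.
Conclusion: All birds are phones.
Fallacy: undistributed middle. musicians is predicate in both.
Counterexample: birds and phones could be disjoint subsets of musicians.

Invalid


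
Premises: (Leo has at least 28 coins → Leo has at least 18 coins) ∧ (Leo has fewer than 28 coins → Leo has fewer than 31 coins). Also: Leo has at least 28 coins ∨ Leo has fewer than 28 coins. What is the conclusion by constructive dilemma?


Constructive dilemma: (P → Q) ∧ (R → S), P ∨ R ⊢ Q ∨ S
Premise 1: Leo has at least 28 coins → Leo has at least 18 coins
Premise 2: Leo has fewer than 28 coins → Leo has fewer than 31 coins
Premise 3: Leo has at least 28 coins ∨ Leo has fewer than 28 coins
Case 1: Assuming Leo has at least 28 coins, then by Premise 1, Leo has at least 18 coins.
Case 2: Assuming Leo has fewer than 28 coins, then by Premise 2, Leo has fewer than 31 coins.
Since one of Leo has at least 28 coins or Leo has fewer than 28 coins must hold, we get Leo has at least 18 coins or Leo has fewer than 31 coins.

Leo has at least 18 coins or Leo has fewer than 31 coins.


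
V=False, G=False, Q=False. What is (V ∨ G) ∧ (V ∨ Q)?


V = False, G = False, Q = False
Expression: (V ∨ G) ∧ (V ∨ Q)
Step 1: V ∨ G = False OR False = False
Step 2: V ∨ Q = False OR False = False
Step 3: (False) ∧ (False) = False AND False = False

False


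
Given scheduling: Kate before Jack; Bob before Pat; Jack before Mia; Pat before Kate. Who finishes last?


Constraints: Kate before Jack; Bob before Pat; Jack before Mia; Pat before Kate
The last task can have nothing scheduled after it, so it must never appear on the left of a 'before'.
Tasks appearing before some other task: Kate, Bob, Jack, Pat.
The only task not in that list is Mia → it is last.

Mia


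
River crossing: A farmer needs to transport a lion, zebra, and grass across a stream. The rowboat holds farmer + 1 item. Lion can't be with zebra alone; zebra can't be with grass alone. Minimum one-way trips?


1. farmer+zebra → 2. farmer ← 3. farmer+lion → 4. farmer+zebra ← 5. farmer+grass → 6. farmer ← 7. farmer+zebra →
Minimum trips = 7

7


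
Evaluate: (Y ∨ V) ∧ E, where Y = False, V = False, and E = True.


Y = False, V = False, E = True
Step 1: Y ∨ V = False OR False = False
Step 2: False ∧ E = False AND True = False
OR is true when at least one operand is true; AND requires both.

False


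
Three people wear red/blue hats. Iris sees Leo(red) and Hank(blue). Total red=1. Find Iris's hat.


Total red = 1, seen red = 1
Own red = 1 - 1 = 0
Iris's hat is blue.

blue


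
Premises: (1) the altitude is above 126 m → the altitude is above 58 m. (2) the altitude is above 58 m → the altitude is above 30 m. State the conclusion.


Hypothetical syllogism: P → Q, Q → R ⊢ P → R
Premise 1: the altitude is above 126 m → the altitude is above 58 m
Premise 2: the altitude is above 58 m → the altitude is above 30 m
Chain the implications: the middle term (the altitude is above 58 m) links the two.
Conclusion: If the altitude is above 126 m, then the altitude is above 30 m.

If the altitude is above 126 m, then the altitude is above 30 m.


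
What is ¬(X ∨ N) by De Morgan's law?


De Morgan's law: ¬(P ∨ Q) ≡ ¬P ∧ ¬Q
¬(X ∨ N) = ¬X ∧ ¬N

¬X ∧ ¬N


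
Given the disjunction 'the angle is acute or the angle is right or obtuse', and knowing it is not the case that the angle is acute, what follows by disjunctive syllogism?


Disjunctive syllogism: P ∨ Q, ¬P ⊢ Q
Disjunction: the angle is acute ∨ the angle is right or obtuse
We know it is not the case that the angle is acute.
By disjunctive syllogism, the other disjunct must be true.

The angle is right or obtuse


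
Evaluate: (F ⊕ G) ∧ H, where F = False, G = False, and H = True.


F = False, G = False, H = True
Step 1: F ⊕ G = False XOR False = False
Step 2: False ∧ H = False AND True = False
XOR true when exactly one of F,G is true; then AND with H.

False


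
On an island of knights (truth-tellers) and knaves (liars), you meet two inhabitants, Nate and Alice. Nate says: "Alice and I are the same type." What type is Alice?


Nate says: "Alice and I are the same type."
Case 1: Nate is a Knight (truth-teller)
  Statement is true → they ARE the same → Alice is also a Knight
Case 2: Nate is a Knave (liar)
  Statement is false → they are NOT the same → Alice is a Knight
In both cases, Alice is a Knight.

Knight


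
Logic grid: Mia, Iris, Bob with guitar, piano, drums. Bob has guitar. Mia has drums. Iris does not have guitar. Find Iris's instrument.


From clues:
  Bob → guitar
  Mia → drums
By elimination, Iris gets the remaining.

piano


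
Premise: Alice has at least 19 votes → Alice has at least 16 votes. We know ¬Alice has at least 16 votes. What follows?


Modus tollens: P → Q, ¬Q ⊢ ¬P
P: Alice has at least 19 votes
Q: Alice has at least 16 votes
We have P → Q and Q is false.
By modus tollens, P must be false.

It is not the case that Alice has at least 19 votes


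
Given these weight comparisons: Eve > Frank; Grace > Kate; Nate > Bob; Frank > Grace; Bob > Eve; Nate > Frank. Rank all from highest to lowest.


Constraints: Eve > Frank; Grace > Kate; Nate > Bob; Frank > Grace; Bob > Eve; Nate > Frank
Method: at each step, the next-highest is the one remaining person who never appears on the smaller side of a constraint between remaining people.
  Step 1: remaining {Frank, Nate, Eve, Kate, Bob, Grace}; on the smaller side: {Frank, Eve, Kate, Bob, Grace} → Nate is next (Nate > Bob; Nate > Frank).
  Step 2: remaining {Frank, Eve, Kate, Bob, Grace}; on the smaller side: {Frank, Eve, Kate, Grace} → Bob is next (Bob > Eve).
  Step 3: remaining {Frank, Eve, Kate, Grace}; on the smaller side: {Frank, Kate, Grace} → Eve is next (Eve > Frank).
  Step 4: remaining {Frank, Kate, Grace}; on the smaller side: {Kate, Grace} → Frank is next (Frank > Grace).
  Step 5: remaining {Kate, Grace}; on the smaller side: {Kate} → Grace is next (Grace > Kate).
  Step 6: only Kate remains → lowest.
Final ranking (highest to lowest):

Nate > Bob > Eve > Frank > Grace > Kate


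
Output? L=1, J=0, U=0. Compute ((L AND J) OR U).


L AND J = 1&0 = 0
0 OR 0 = 0

0


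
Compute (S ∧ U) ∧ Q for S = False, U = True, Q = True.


S = False, U = True, Q = True
Step 1: S ∧ U = False AND True = False
Step 2: False ∧ Q = False AND True = False
AND is true only when ALL operands are true.

False


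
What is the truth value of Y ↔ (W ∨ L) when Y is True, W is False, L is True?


Y = True, W = False, L = True
Step 1: W ∨ L = False OR True = True
Step 2: Y ↔ (True): true when both sides have same truth value.
Result: True ↔ True = True

True


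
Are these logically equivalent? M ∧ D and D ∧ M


Expression 1: M ∧ D
Expression 2: D ∧ M
Truth table (M D | Expr1 Expr2):
  T T |   T     T
  T F |   F     F
  F T |   F     F
  F F |   F     F
All 4 rows agree, so the expressions are logically equivalent.

Yes


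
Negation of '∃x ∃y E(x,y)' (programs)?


Original: ∃x ∃y E(x,y)
Rule: ¬∀→∃, ¬∃→∀, negate predicate.
Negation: ∀x ∀y ¬E(x,y)

∀x ∀y ¬E(x,y)


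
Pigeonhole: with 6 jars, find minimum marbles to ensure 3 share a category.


Pigeonhole: to guarantee k in one of n categories, need (k-1)×n + 1.
k = 3, n = 6
Minimum = (3-1) × 6 + 1 = 2 × 6 + 1

13


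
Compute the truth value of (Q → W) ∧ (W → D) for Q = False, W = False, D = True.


Q = False, W = False, D = True
Step 1: Q → W is false only when Q=True and W=False. Result: True
Step 2: W → D is false only when W=True and D=False. Result: True
Step 3: True ∧ True = True

True


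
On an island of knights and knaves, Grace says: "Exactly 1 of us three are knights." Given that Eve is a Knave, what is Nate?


Grace claims exactly 1 knights among Grace, Eve, Nate.
Given: Eve is a Knave.

Case 1: Grace is a Knight (tells truth)
  Then exactly 1 of the three are knights.
  Counting Grace, Eve: 1 knight(s) so far. Need 0 more → Nate = Knave.
Case 2: Grace is a Knave (lies)
  Then the count is NOT 1.
  If Nate = Knight, count = 1 = 1 → claim would be true, contradicts lie.
  If Nate = Knave, count = 0 ≠ 1 → lie confirmed ✓

Nate is a Knave.

Knave


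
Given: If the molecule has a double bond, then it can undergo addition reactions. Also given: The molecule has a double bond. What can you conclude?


Modus ponens: P → Q, P ⊢ Q
P: the molecule has a double bond
Q: it can undergo addition reactions
We have P → Q and P is true.
By modus ponens, Q must be true.

It can undergo addition reactions


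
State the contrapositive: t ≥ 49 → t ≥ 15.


Original: If t ≥ 49, then t ≥ 15
Contrapositive: If ¬Q, then ¬P
Negate Q: not (t ≥ 15)
Negate P: not (t ≥ 49)

If not (t ≥ 15), then not (t ≥ 49).


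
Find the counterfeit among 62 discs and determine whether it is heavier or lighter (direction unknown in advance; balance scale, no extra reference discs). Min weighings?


Let n = 62. 124 possibilities (n discs × lighter/heavier); each weighing has 3 outcomes.
Bound for k weighings: say the first weighing puts j discs on each pan. If it tips, the 2j weighed discs remain suspects (each with a known direction) and k-1 weighings give 3^(k-1) outcomes; 3^(k-1) is odd, so 2j ≤ 3^(k-1) - 1. If it balances, the n - 2j unweighed discs remain with direction unknown: 2(n - 2j) ≤ 3^(k-1) - 1 by the same parity argument. Adding, n ≤ (3^(k-1) - 1) + (3^(k-1) - 1)/2 = (3^k - 3)/2, and the classical three-group strategy achieves this (3 discs in 2 weighings, 12 in 3, 39 in 4, 120 in 5).
So we need the smallest k with (3^k - 3)/2 ≥ 62.
k = 4: (3^4 - 3)/2 = 39 < 62 ✗
k = 5: (3^5 - 3)/2 = 120 ≥ 62 ✓

5


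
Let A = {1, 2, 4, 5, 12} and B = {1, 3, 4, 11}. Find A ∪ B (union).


A = {1, 2, 4, 5, 12}
B = {1, 3, 4, 11}
Operation: union
All elements combined: 1, 2, 3, 4, 5, 11, 12

{1, 2, 3, 4, 5, 11, 12}


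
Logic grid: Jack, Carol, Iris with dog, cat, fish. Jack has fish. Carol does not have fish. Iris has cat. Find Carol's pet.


From clues:
  Iris → cat
  Jack → fish
By elimination, Carol gets the remaining.

dog


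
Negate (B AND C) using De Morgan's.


De Morgan's law: ¬(P ∧ Q) ≡ ¬P ∨ ¬Q
¬(B ∧ C) = ¬B ∨ ¬C

¬B ∨ ¬C


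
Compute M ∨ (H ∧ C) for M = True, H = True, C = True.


M = True, H = True, C = True
Step 1: H ∧ C = True AND True = True
Step 2: M ∨ True = True OR True = True
AND evaluated first (higher precedence); then OR applied.

True


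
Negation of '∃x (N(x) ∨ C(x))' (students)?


Original: ∃x (N(x) ∨ C(x))
Rule: ¬∀→∃, ¬∃→∀, negate predicate.
Negation: ∀x (¬N(x) ∧ ¬C(x))

∀x (¬N(x) ∧ ¬C(x))


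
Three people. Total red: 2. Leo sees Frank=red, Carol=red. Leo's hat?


Total red = 2, seen red = 2
Own red = 2 - 2 = 0
Leo's hat is blue.

blue


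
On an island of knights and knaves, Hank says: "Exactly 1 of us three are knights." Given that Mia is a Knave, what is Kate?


Hank claims exactly 1 knights among Hank, Mia, Kate.
Given: Mia is a Knave.

Case 1: Hank is a Knight (tells truth)
  Then exactly 1 of the three are knights.
  Counting Hank, Mia: 1 knight(s) so far. Need 0 more → Kate = Knave.
Case 2: Hank is a Knave (lies)
  Then the count is NOT 1.
  If Kate = Knight, count = 1 = 1 → claim would be true, contradicts lie.
  If Kate = Knave, count = 0 ≠ 1 → lie confirmed ✓

Kate is a Knave.

Knave


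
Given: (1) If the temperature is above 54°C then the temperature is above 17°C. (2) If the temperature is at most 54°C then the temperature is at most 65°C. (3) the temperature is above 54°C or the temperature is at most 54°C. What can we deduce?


Constructive dilemma: (P → Q) ∧ (R → S), P ∨ R ⊢ Q ∨ S
Premise 1: the temperature is above 54°C → the temperature is above 17°C
Premise 2: the temperature is at most 54°C → the temperature is at most 65°C
Premise 3: the temperature is above 54°C ∨ the temperature is at most 54°C
Case 1: Assuming the temperature is above 54°C, then by Premise 1, the temperature is above 17°C.
Case 2: Assuming the temperature is at most 54°C, then by Premise 2, the temperature is at most 65°C.
Since one of the temperature is above 54°C or the temperature is at most 54°C must hold, we get the temperature is above 17°C or the temperature is at most 65°C.

The temperature is above 17°C or the temperature is at most 65°C.


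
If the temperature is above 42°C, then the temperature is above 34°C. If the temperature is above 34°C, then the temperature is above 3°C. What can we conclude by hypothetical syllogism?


Hypothetical syllogism: P → Q, Q → R ⊢ P → R
Premise 1: the temperature is above 42°C → the temperature is above 34°C
Premise 2: the temperature is above 34°C → the temperature is above 3°C
Chain the implications: the middle term (the temperature is above 34°C) links the two.
Conclusion: If the temperature is above 42°C, then the temperature is above 3°C.

If the temperature is above 42°C, then the temperature is above 3°C.


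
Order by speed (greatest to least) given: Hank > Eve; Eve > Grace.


Constraints: Hank > Eve; Eve > Grace
Method: at each step, the next-highest is the one remaining person who never appears on the smaller side of a constraint between remaining people.
  Step 1: remaining {Grace, Hank, Eve}; on the smaller side: {Grace, Eve} → Hank is next (Hank > Eve).
  Step 2: remaining {Grace, Eve}; on the smaller side: {Grace} → Eve is next (Eve > Grace).
  Step 3: only Grace remains → lowest.
Final ranking (highest to lowest):

Hank > Eve > Grace


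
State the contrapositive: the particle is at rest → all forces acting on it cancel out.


Original: If the particle is at rest, then all forces acting on it cancel out
Contrapositive: If ¬Q, then ¬P
Negate Q: not (all forces acting on it cancel out)
Negate P: not (the particle is at rest)

If not (all forces acting on it cancel out), then not (the particle is at rest).


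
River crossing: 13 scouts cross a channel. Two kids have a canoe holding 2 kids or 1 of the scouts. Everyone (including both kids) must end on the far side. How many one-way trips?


Per crossing of one of the scouts: kids→, one←, one of the scouts→, one← = 4 trips
13 × 4 = 52, + 1 final kids→ = 53
Minimum trips = 53

53


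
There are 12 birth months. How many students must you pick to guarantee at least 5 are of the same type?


Pigeonhole: to guarantee k in one of n categories, need (k-1)×n + 1.
k = 5, n = 12
Minimum = (5-1) × 12 + 1 = 4 × 12 + 1

49


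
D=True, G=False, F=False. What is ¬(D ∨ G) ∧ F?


D = True, G = False, F = False
Expression: ¬(D ∨ G) ∧ F
Step 1: D ∨ G = True OR False = True
Step 2: ¬(D ∨ G) = NOT True = False
Step 3: (False) ∧ F = False AND False = False

False


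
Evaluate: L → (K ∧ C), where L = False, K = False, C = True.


L = False, K = False, C = True
Step 1: K ∧ C = False AND True = False
Step 2: L → (False): false only when L=True and consequent=False.
Result: True

True


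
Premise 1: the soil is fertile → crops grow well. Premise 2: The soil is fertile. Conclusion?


Modus ponens: P → Q, P ⊢ Q
P: the soil is fertile
Q: crops grow well
We have P → Q and P is true.
By modus ponens, Q must be true.

Crops grow well


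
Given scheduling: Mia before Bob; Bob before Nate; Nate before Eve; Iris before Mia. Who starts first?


Constraints: Mia before Bob; Bob before Nate; Nate before Eve; Iris before Mia
The first task can have nothing scheduled before it, so it must never appear on the right of a 'before'.
Tasks appearing after some 'before': Bob, Nate, Eve, Mia.
The only task not in that list is Iris → it is first.

Iris


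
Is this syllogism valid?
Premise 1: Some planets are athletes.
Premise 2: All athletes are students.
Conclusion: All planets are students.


Premise 1: Some planets are athletes.
Premise 2: All athletes are students.
Conclusion: All planets are students.
Fallacy: illicit minor. The minor term (planets) is distributed in the conclusion ('All planets ...') but undistributed in its premise ('Some planets are athletes' doesn't cover all planets).
Only 'Some planets are students' follows, not 'All'.

Invalid


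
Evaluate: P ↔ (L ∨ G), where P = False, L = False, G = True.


P = False, L = False, G = True
Step 1: L ∨ G = False OR True = True
Step 2: P ↔ (True): true when both sides have same truth value.
Result: False ↔ True = False

False


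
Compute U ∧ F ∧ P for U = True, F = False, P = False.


U = True, F = False, P = False
Step 1: U ∧ F = True AND False = False
Step 2: (False) ∧ P = (False) AND False = False
AND is true only when ALL operands are true.

False


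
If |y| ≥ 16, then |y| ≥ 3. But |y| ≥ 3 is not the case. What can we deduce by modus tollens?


Modus tollens: P → Q, ¬Q ⊢ ¬P
P: |y| ≥ 16
Q: |y| ≥ 3
We have P → Q and Q is false.
By modus tollens, P must be false.

It is not the case that |y| ≥ 16


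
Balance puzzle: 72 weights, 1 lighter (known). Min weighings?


Each weighing has 3 outcomes (left heavy / balance / right heavy), so k weighings distinguish at most 3^k cases; splitting into three near-equal groups achieves this.
Need 3^k ≥ 72: 3^3 = 27 < 72 ≤ 3^4 = 81
k = ⌈log₃(72)⌉ = 4

4


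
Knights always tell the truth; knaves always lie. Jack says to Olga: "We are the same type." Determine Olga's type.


Jack says: "We are the same type."
Case 1: Jack is a Knight (truth-teller)
  Statement is true → they ARE the same → Olga is also a Knight
Case 2: Jack is a Knave (liar)
  Statement is false → they are NOT the same → Olga is a Knight
In both cases, Olga is a Knight.

Knight


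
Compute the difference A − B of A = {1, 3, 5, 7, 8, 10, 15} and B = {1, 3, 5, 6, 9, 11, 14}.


A = {1, 3, 5, 7, 8, 10, 15}
B = {1, 3, 5, 6, 9, 11, 14}
Operation: difference A − B
In A but not B: 7, 8, 10, 15

{7, 8, 10, 15}


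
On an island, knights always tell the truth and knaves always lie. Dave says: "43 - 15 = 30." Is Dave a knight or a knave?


Statement: "43 - 15 = 30."
Actual: 43 - 15 = 28
Claimed: 30
Statement is FALSE → Dave lies → Knave

Knave


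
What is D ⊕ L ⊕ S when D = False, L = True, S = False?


D = False, L = True, S = False
Step 1: D ⊕ L = False XOR True = True
Step 2: True ⊕ S = True XOR False = True
XOR is true when an odd number of operands are true.

True


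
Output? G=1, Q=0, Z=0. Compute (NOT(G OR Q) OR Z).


G OR Q = 1
NOT(1) = 0
0 OR 0 = 0

0


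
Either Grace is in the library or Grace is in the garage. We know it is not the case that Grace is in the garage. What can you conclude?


Disjunctive syllogism: P ∨ Q, ¬P ⊢ Q
Disjunction: Grace is in the library ∨ Grace is in the garage
We know it is not the case that Grace is in the garage.
By disjunctive syllogism, the other disjunct must be true.

Grace is in the library


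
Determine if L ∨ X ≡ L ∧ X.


Expression 1: L ∨ X
Expression 2: L ∧ X
Truth table (L X | Expr1 Expr2):
  T T |   T     T
  T F |   T     F   ← differ
  F T |   T     F   ← differ
  F F |   F     F
Counterexample: L=T, X=F gives Expr1 = T but Expr2 = F, so the expressions are NOT logically equivalent.

No


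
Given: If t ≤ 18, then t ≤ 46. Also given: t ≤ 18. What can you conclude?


Modus ponens: P → Q, P ⊢ Q
P: t ≤ 18
Q: t ≤ 46
We have P → Q and P is true.
By modus ponens, Q must be true.

t ≤ 46


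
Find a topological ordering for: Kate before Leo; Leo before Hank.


Constraints: Kate before Leo; Leo before Hank
Method: repeatedly schedule the remaining task that has no remaining task required before it.
  Step 1: remaining {Kate, Hank, Leo}; every task except Kate still has a predecessor pending → schedule Kate.
  Step 2: remaining {Hank, Leo}; every task except Leo still has a predecessor pending → schedule Leo.
  Step 3: only Hank remains → schedule Hank.
Resulting order:

Kate → Leo → Hank


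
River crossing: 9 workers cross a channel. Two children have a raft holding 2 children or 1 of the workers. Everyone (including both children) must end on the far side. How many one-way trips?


Per crossing of one of the workers: children→, one←, one of the workers→, one← = 4 trips
9 × 4 = 36, + 1 final children→ = 37
Minimum trips = 37

37


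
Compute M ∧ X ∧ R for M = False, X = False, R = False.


M = False, X = False, R = False
Step 1: M ∧ X = False AND False = False
Step 2: (False) ∧ R = (False) AND False = False
AND is true only when ALL operands are true.

False


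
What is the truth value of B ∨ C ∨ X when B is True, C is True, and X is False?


B = True, C = True, X = False
Step 1: B ∨ C = True OR True = True
Step 2: True ∨ X = True OR False = True
OR is true when at least one operand is true.

True


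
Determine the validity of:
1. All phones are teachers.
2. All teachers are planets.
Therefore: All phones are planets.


Premise 1: All phones are teachers.
Premise 2: All teachers are planets.
Conclusion: All phones are planets.
Barbara syllogism (AAA-1): All A are B, All B are C → All A are C.
Middle term (teachers) distributed in premise 2.

Valid


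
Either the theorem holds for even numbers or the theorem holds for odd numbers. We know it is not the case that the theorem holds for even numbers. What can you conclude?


Disjunctive syllogism: P ∨ Q, ¬P ⊢ Q
Disjunction: the theorem holds for even numbers ∨ the theorem holds for odd numbers
We know it is not the case that the theorem holds for even numbers.
By disjunctive syllogism, the other disjunct must be true.

The theorem holds for odd numbers


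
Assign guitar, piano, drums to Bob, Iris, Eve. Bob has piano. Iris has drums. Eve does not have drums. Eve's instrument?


From clues:
  Iris → drums
  Bob → piano
By elimination, Eve gets the remaining.

guitar


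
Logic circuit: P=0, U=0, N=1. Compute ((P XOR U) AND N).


P XOR U = 0^0 = 0
0 AND 1 = 0

0


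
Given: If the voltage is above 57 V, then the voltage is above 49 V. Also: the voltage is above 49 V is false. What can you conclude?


Modus tollens: P → Q, ¬Q ⊢ ¬P
P: the voltage is above 57 V
Q: the voltage is above 49 V
We have P → Q and Q is false.
By modus tollens, P must be false.

It is not the case that the voltage is above 57 V


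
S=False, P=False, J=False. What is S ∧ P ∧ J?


S = False, P = False, J = False
Expression: S ∧ P ∧ J
Step 1: S ∧ P = False AND False = False
Step 2: (False) ∧ J = False AND False = False

False


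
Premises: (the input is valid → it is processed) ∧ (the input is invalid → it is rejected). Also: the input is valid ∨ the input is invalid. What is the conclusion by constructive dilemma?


Constructive dilemma: (P → Q) ∧ (R → S), P ∨ R ⊢ Q ∨ S
Premise 1: the input is valid → it is processed
Premise 2: the input is invalid → it is rejected
Premise 3: the input is valid ∨ the input is invalid
Case 1: Assuming the input is valid, then by Premise 1, it is processed.
Case 2: Assuming the input is invalid, then by Premise 2, it is rejected.
Since one of the input is valid or the input is invalid must hold, we get it is processed or it is rejected.

It is processed or it is rejected.


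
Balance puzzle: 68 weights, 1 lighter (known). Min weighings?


Each weighing has 3 outcomes (left heavy / balance / right heavy), so k weighings distinguish at most 3^k cases; splitting into three near-equal groups achieves this.
Need 3^k ≥ 68: 3^3 = 27 < 68 ≤ 3^4 = 81
k = ⌈log₃(68)⌉ = 4

4


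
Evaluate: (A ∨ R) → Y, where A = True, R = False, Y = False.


A = True, R = False, Y = False
Step 1: A ∨ R = True OR False = True
Step 2: (True) → Y: false only when antecedent=True and Y=False.
Result: False

False


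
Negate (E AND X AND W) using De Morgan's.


De Morgan's law: ¬(P ∧ Q ∧ R) ≡ ¬P ∨ ¬Q ∨ ¬R
¬(E ∧ X ∧ W) = ¬E ∨ ¬X ∨ ¬W

¬E ∨ ¬X ∨ ¬W


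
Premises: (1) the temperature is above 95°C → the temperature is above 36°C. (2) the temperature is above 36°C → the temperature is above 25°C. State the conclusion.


Hypothetical syllogism: P → Q, Q → R ⊢ P → R
Premise 1: the temperature is above 95°C → the temperature is above 36°C
Premise 2: the temperature is above 36°C → the temperature is above 25°C
Chain the implications: the middle term (the temperature is above 36°C) links the two.
Conclusion: If the temperature is above 95°C, then the temperature is above 25°C.

If the temperature is above 95°C, then the temperature is above 25°C.


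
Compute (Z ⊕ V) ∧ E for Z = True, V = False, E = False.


Z = True, V = False, E = False
Step 1: Z ⊕ V = True XOR False = True
Step 2: True ∧ E = True AND False = False
XOR true when exactly one of Z,V is true; then AND with E.

False


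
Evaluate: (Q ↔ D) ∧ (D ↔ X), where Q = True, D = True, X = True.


Q = True, D = True, X = True
Step 1: Q ↔ D is true when Q and D have the same value. Result: True
Step 2: D ↔ X is true when D and X have the same value. Result: True
Step 3: True ∧ True = True

True


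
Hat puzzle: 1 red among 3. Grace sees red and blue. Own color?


Total red = 1, seen red = 1
Own red = 1 - 1 = 0
Grace's hat is blue.

blue


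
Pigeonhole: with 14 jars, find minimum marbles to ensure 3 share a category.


Pigeonhole: to guarantee k in one of n categories, need (k-1)×n + 1.
k = 3, n = 14
Minimum = (3-1) × 14 + 1 = 2 × 14 + 1

29


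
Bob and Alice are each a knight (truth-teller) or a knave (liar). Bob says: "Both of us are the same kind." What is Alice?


Bob says: "Both of us are the same kind."
Case 1: Bob is a Knight (truth-teller)
  Statement is true → they ARE the same → Alice is also a Knight
Case 2: Bob is a Knave (liar)
  Statement is false → they are NOT the same → Alice is a Knight
In both cases, Alice is a Knight.

Knight


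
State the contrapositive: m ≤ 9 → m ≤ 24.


Original: If m ≤ 9, then m ≤ 24
Contrapositive: If ¬Q, then ¬P
Negate Q: not (m ≤ 24)
Negate P: not (m ≤ 9)

If not (m ≤ 24), then not (m ≤ 9).


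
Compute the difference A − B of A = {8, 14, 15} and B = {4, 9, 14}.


A = {8, 14, 15}
B = {4, 9, 14}
Operation: difference A − B
In A but not B: 8, 15

{8, 15}


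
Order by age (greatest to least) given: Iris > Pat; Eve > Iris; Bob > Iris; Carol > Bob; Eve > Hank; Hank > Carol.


Constraints: Iris > Pat; Eve > Iris; Bob > Iris; Carol > Bob; Eve > Hank; Hank > Carol
Method: at each step, the next-highest is the one remaining person who never appears on the smaller side of a constraint between remaining people.
  Step 1: remaining {Carol, Iris, Eve, Pat, Bob, Hank}; on the smaller side: {Carol, Iris, Pat, Bob, Hank} → Eve is next (Eve > Iris; Eve > Hank).
  Step 2: remaining {Carol, Iris, Pat, Bob, Hank}; on the smaller side: {Carol, Iris, Pat, Bob} → Hank is next (Hank > Carol).
  Step 3: remaining {Carol, Iris, Pat, Bob}; on the smaller side: {Iris, Pat, Bob} → Carol is next (Carol > Bob).
  Step 4: remaining {Iris, Pat, Bob}; on the smaller side: {Iris, Pat} → Bob is next (Bob > Iris).
  Step 5: remaining {Iris, Pat}; on the smaller side: {Pat} → Iris is next (Iris > Pat).
  Step 6: only Pat remains → lowest.
Final ranking (highest to lowest):

Eve > Hank > Carol > Bob > Iris > Pat


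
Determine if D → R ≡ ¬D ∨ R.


Expression 1: D → R
Expression 2: ¬D ∨ R
Truth table (D R | Expr1 Expr2):
  T T |   T     T
  T F |   F     F
  F T |   T     T
  F F |   T     T
All 4 rows agree, so the expressions are logically equivalent.

Yes


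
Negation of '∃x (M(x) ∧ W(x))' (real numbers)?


Original: ∃x (M(x) ∧ W(x))
Rule: ¬∀→∃, ¬∃→∀, negate predicate.
Negation: ∀x (¬M(x) ∨ ¬W(x))

∀x (¬M(x) ∨ ¬W(x))


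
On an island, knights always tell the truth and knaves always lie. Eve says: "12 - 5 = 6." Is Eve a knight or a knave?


Statement: "12 - 5 = 6."
Actual: 12 - 5 = 7
Claimed: 6
Statement is FALSE → Eve lies → Knave

Knave


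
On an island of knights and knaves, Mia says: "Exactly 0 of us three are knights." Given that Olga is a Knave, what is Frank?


Mia claims exactly 0 knights among Mia, Olga, Frank.
Given: Olga is a Knave.

Case 1: Mia is a Knight (tells truth)
  Then exactly 0 of the three are knights.
  Counting Mia, Olga: 1 knight(s) so far. Need -1 more → impossible.
Case 2: Mia is a Knave (lies)
  Then the count is NOT 0.
  If Frank = Knave, count = 0 = 0 → claim would be true, contradicts lie.
  If Frank = Knight, count = 1 ≠ 0 → lie confirmed ✓

Frank is a Knight.

Knight


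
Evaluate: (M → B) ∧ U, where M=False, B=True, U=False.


M = False, B = True, U = False
Expression: (M → B) ∧ U
Step 1: M → B = False → True (false only if M=True, B=False) = True
Step 2: (True) ∧ U = True AND False = False

False


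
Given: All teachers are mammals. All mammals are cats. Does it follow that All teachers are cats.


Premise 1: All teachers are mammals.
Premise 2: All mammals are cats.
Conclusion: All teachers are cats.
Barbara syllogism (AAA-1): All A are B, All B are C → All A are C.
Middle term (mammals) distributed in premise 2.

Valid


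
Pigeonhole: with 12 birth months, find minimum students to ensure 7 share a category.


Pigeonhole: to guarantee k in one of n categories, need (k-1)×n + 1.
k = 7, n = 12
Minimum = (7-1) × 12 + 1 = 6 × 12 + 1

73


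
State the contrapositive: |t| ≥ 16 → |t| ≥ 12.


Original: If |t| ≥ 16, then |t| ≥ 12
Contrapositive: If ¬Q, then ¬P
Negate Q: not (|t| ≥ 12)
Negate P: not (|t| ≥ 16)

If not (|t| ≥ 12), then not (|t| ≥ 16).


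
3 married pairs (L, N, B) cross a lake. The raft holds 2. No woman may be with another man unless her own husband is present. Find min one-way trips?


Label couples L, N, B (H = husband, W = wife).
Counting alone: 6 people, the raft carries 2 and someone must bring it back, so each round trip nets at most +1 on the far side until the last crossing → at least 9 trips. The jealousy constraint makes 9 impossible; the shortest valid schedule has 11:
1. WL+WN →  (far: WL,WN; near: HL,HN,HB,WB)
2. WL ←       (far: WN; near: HL,HN,HB,WL,WB)
3. WL+WB →  (far: WL,WN,WB; near: HL,HN,HB)
4. WL ←       (far: WN,WB; near: HL,HN,HB,WL)
5. HN+HB →  (far: HN,WN,HB,WB; near: HL,WL)
6. HN+WN ←  (far: HB,WB; near: HL,WL,HN,WN)
7. HL+HN →  (far: HL,HN,HB,WB; near: WL,WN)
8. WB ←       (far: HL,HN,HB; near: WL,WN,WB)
9. WL+WN →  (far: HL,WL,HN,WN,HB; near: WB)
10. HB ←      (far: HL,WL,HN,WN; near: HB,WB)
11. HB+WB → (far: all six; near: empty)
In every state each wife is either with her husband or with no other man.
Minimum trips = 11

11
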